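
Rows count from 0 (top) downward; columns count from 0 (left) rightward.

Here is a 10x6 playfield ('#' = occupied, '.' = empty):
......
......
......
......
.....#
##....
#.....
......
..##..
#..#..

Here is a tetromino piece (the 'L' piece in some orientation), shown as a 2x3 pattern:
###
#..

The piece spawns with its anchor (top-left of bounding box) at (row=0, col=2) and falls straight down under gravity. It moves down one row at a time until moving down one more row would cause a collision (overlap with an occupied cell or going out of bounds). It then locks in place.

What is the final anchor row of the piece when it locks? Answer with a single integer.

Spawn at (row=0, col=2). Try each row:
  row 0: fits
  row 1: fits
  row 2: fits
  row 3: fits
  row 4: fits
  row 5: fits
  row 6: fits
  row 7: blocked -> lock at row 6

Answer: 6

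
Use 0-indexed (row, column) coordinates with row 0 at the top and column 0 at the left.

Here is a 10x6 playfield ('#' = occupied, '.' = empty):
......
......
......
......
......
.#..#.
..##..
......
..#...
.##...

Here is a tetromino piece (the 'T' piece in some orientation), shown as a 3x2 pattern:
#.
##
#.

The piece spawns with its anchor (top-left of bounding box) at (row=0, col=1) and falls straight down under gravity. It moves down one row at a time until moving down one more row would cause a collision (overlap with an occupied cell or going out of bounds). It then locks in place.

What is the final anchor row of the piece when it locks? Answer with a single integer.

Answer: 2

Derivation:
Spawn at (row=0, col=1). Try each row:
  row 0: fits
  row 1: fits
  row 2: fits
  row 3: blocked -> lock at row 2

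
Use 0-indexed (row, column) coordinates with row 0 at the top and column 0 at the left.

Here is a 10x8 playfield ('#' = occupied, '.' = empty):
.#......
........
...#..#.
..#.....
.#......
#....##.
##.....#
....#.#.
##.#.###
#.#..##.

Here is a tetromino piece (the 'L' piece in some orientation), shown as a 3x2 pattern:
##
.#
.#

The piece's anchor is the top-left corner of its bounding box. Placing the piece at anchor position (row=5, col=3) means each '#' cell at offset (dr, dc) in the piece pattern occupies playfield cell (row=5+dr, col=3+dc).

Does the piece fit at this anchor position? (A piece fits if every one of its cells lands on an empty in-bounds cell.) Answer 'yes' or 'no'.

Answer: no

Derivation:
Check each piece cell at anchor (5, 3):
  offset (0,0) -> (5,3): empty -> OK
  offset (0,1) -> (5,4): empty -> OK
  offset (1,1) -> (6,4): empty -> OK
  offset (2,1) -> (7,4): occupied ('#') -> FAIL
All cells valid: no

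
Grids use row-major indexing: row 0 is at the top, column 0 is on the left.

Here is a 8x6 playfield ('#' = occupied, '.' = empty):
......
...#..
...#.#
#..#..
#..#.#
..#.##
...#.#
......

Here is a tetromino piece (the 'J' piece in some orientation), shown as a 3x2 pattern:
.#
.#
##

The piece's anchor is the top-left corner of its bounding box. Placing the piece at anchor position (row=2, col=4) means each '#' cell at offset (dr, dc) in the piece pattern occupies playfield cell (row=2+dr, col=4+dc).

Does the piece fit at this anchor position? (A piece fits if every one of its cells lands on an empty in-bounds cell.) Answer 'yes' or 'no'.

Check each piece cell at anchor (2, 4):
  offset (0,1) -> (2,5): occupied ('#') -> FAIL
  offset (1,1) -> (3,5): empty -> OK
  offset (2,0) -> (4,4): empty -> OK
  offset (2,1) -> (4,5): occupied ('#') -> FAIL
All cells valid: no

Answer: no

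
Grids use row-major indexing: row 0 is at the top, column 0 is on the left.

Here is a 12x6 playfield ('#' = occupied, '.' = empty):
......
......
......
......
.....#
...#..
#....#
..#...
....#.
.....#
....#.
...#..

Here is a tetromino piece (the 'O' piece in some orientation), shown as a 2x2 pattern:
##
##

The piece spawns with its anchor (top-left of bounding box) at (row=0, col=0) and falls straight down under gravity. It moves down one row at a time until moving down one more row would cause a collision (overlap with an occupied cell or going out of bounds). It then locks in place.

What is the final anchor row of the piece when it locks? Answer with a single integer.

Answer: 4

Derivation:
Spawn at (row=0, col=0). Try each row:
  row 0: fits
  row 1: fits
  row 2: fits
  row 3: fits
  row 4: fits
  row 5: blocked -> lock at row 4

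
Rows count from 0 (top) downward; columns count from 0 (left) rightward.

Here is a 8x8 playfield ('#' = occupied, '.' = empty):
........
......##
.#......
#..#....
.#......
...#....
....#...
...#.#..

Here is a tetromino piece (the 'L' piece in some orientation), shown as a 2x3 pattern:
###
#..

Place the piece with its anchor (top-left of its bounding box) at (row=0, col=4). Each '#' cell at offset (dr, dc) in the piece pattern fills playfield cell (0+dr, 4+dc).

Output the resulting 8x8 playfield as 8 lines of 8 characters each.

Answer: ....###.
....#.##
.#......
#..#....
.#......
...#....
....#...
...#.#..

Derivation:
Fill (0+0,4+0) = (0,4)
Fill (0+0,4+1) = (0,5)
Fill (0+0,4+2) = (0,6)
Fill (0+1,4+0) = (1,4)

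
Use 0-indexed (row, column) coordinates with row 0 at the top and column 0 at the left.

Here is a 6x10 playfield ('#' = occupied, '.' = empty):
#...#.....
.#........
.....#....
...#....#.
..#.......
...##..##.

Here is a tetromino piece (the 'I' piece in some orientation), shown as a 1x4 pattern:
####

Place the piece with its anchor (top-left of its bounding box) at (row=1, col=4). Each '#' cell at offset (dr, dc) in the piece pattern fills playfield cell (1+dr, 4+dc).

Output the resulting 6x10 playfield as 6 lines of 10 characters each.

Answer: #...#.....
.#..####..
.....#....
...#....#.
..#.......
...##..##.

Derivation:
Fill (1+0,4+0) = (1,4)
Fill (1+0,4+1) = (1,5)
Fill (1+0,4+2) = (1,6)
Fill (1+0,4+3) = (1,7)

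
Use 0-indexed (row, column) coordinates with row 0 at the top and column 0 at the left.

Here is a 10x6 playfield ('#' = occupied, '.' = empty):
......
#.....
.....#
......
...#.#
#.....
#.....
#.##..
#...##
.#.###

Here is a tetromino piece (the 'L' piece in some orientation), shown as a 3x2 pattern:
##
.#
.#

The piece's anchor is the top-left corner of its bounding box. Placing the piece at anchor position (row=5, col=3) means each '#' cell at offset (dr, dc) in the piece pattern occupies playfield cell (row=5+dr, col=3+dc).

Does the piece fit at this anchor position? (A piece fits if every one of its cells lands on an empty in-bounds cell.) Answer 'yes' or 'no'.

Check each piece cell at anchor (5, 3):
  offset (0,0) -> (5,3): empty -> OK
  offset (0,1) -> (5,4): empty -> OK
  offset (1,1) -> (6,4): empty -> OK
  offset (2,1) -> (7,4): empty -> OK
All cells valid: yes

Answer: yes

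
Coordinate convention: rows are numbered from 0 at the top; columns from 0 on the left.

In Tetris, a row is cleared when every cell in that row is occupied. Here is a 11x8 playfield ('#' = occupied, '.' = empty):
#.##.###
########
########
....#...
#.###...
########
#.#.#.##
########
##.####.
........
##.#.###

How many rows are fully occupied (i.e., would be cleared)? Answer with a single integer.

Answer: 4

Derivation:
Check each row:
  row 0: 2 empty cells -> not full
  row 1: 0 empty cells -> FULL (clear)
  row 2: 0 empty cells -> FULL (clear)
  row 3: 7 empty cells -> not full
  row 4: 4 empty cells -> not full
  row 5: 0 empty cells -> FULL (clear)
  row 6: 3 empty cells -> not full
  row 7: 0 empty cells -> FULL (clear)
  row 8: 2 empty cells -> not full
  row 9: 8 empty cells -> not full
  row 10: 2 empty cells -> not full
Total rows cleared: 4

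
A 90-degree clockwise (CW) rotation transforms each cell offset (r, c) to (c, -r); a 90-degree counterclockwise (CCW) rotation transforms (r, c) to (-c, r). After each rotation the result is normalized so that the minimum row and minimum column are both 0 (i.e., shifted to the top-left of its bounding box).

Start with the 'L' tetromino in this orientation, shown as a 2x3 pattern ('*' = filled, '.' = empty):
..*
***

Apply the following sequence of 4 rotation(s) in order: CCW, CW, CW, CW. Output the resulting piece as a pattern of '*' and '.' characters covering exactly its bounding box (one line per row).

Answer: ***
*..

Derivation:
Start:
..*
***
After rotation 1 (CCW):
**
.*
.*
After rotation 2 (CW):
..*
***
After rotation 3 (CW):
*.
*.
**
After rotation 4 (CW):
***
*..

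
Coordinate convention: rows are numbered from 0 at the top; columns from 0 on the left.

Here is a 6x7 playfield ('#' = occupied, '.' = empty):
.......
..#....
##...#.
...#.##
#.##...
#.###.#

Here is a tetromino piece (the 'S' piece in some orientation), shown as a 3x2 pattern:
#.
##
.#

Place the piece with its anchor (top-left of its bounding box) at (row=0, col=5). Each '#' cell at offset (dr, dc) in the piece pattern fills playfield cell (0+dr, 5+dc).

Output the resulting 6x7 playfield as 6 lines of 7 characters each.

Answer: .....#.
..#..##
##...##
...#.##
#.##...
#.###.#

Derivation:
Fill (0+0,5+0) = (0,5)
Fill (0+1,5+0) = (1,5)
Fill (0+1,5+1) = (1,6)
Fill (0+2,5+1) = (2,6)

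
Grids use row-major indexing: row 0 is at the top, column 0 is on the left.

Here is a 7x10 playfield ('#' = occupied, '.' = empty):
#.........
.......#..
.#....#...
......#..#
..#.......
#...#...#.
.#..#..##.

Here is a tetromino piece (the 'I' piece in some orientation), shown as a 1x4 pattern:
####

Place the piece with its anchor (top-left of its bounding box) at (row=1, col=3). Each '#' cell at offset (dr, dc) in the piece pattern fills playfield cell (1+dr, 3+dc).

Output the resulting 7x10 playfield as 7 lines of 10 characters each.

Answer: #.........
...#####..
.#....#...
......#..#
..#.......
#...#...#.
.#..#..##.

Derivation:
Fill (1+0,3+0) = (1,3)
Fill (1+0,3+1) = (1,4)
Fill (1+0,3+2) = (1,5)
Fill (1+0,3+3) = (1,6)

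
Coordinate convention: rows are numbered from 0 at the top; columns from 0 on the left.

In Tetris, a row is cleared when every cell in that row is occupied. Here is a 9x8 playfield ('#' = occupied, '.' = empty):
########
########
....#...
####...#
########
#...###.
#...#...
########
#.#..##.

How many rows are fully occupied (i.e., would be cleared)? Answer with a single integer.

Check each row:
  row 0: 0 empty cells -> FULL (clear)
  row 1: 0 empty cells -> FULL (clear)
  row 2: 7 empty cells -> not full
  row 3: 3 empty cells -> not full
  row 4: 0 empty cells -> FULL (clear)
  row 5: 4 empty cells -> not full
  row 6: 6 empty cells -> not full
  row 7: 0 empty cells -> FULL (clear)
  row 8: 4 empty cells -> not full
Total rows cleared: 4

Answer: 4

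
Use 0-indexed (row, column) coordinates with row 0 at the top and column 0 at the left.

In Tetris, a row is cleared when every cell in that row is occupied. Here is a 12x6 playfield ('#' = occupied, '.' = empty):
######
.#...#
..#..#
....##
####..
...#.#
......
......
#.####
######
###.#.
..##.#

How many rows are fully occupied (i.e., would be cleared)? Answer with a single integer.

Answer: 2

Derivation:
Check each row:
  row 0: 0 empty cells -> FULL (clear)
  row 1: 4 empty cells -> not full
  row 2: 4 empty cells -> not full
  row 3: 4 empty cells -> not full
  row 4: 2 empty cells -> not full
  row 5: 4 empty cells -> not full
  row 6: 6 empty cells -> not full
  row 7: 6 empty cells -> not full
  row 8: 1 empty cell -> not full
  row 9: 0 empty cells -> FULL (clear)
  row 10: 2 empty cells -> not full
  row 11: 3 empty cells -> not full
Total rows cleared: 2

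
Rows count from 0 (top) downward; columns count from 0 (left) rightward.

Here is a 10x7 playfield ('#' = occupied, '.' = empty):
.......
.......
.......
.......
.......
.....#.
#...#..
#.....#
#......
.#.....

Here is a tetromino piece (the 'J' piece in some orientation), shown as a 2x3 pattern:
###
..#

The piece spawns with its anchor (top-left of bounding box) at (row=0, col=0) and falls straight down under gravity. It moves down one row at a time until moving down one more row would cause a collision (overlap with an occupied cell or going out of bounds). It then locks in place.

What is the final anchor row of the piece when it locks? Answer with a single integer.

Answer: 5

Derivation:
Spawn at (row=0, col=0). Try each row:
  row 0: fits
  row 1: fits
  row 2: fits
  row 3: fits
  row 4: fits
  row 5: fits
  row 6: blocked -> lock at row 5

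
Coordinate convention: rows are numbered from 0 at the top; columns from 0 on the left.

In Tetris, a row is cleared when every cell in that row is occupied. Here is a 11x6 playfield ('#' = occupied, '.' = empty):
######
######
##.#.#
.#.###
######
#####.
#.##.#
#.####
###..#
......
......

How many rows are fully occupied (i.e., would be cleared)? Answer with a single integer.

Check each row:
  row 0: 0 empty cells -> FULL (clear)
  row 1: 0 empty cells -> FULL (clear)
  row 2: 2 empty cells -> not full
  row 3: 2 empty cells -> not full
  row 4: 0 empty cells -> FULL (clear)
  row 5: 1 empty cell -> not full
  row 6: 2 empty cells -> not full
  row 7: 1 empty cell -> not full
  row 8: 2 empty cells -> not full
  row 9: 6 empty cells -> not full
  row 10: 6 empty cells -> not full
Total rows cleared: 3

Answer: 3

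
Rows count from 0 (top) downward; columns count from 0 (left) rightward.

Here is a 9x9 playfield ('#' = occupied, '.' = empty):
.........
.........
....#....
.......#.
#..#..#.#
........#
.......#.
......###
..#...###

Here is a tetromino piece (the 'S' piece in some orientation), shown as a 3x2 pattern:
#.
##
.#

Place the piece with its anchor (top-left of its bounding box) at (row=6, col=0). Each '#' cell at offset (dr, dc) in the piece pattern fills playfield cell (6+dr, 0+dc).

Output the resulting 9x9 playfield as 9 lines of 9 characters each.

Fill (6+0,0+0) = (6,0)
Fill (6+1,0+0) = (7,0)
Fill (6+1,0+1) = (7,1)
Fill (6+2,0+1) = (8,1)

Answer: .........
.........
....#....
.......#.
#..#..#.#
........#
#......#.
##....###
.##...###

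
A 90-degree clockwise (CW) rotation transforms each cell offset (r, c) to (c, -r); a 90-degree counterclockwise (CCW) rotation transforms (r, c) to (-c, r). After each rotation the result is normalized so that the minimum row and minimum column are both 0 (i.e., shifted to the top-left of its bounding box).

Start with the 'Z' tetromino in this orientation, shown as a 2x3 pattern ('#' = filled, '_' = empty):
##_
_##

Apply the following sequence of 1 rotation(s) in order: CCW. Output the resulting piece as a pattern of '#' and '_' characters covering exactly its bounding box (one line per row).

Start:
##_
_##
After rotation 1 (CCW):
_#
##
#_

Answer: _#
##
#_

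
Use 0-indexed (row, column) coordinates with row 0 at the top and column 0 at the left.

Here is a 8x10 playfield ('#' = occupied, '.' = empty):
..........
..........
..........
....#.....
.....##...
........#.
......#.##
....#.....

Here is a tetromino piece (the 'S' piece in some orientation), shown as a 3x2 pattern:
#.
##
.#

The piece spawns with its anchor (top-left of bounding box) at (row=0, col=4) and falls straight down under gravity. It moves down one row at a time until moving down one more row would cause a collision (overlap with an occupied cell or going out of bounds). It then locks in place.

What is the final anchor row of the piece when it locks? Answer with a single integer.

Spawn at (row=0, col=4). Try each row:
  row 0: fits
  row 1: fits
  row 2: blocked -> lock at row 1

Answer: 1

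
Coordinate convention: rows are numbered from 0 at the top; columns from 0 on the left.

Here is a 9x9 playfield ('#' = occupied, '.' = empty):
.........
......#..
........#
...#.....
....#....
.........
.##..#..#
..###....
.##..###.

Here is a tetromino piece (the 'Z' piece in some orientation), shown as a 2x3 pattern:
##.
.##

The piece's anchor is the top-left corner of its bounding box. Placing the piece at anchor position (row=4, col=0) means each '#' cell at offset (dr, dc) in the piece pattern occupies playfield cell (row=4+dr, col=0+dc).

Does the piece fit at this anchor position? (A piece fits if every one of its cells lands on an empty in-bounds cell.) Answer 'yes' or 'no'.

Answer: yes

Derivation:
Check each piece cell at anchor (4, 0):
  offset (0,0) -> (4,0): empty -> OK
  offset (0,1) -> (4,1): empty -> OK
  offset (1,1) -> (5,1): empty -> OK
  offset (1,2) -> (5,2): empty -> OK
All cells valid: yes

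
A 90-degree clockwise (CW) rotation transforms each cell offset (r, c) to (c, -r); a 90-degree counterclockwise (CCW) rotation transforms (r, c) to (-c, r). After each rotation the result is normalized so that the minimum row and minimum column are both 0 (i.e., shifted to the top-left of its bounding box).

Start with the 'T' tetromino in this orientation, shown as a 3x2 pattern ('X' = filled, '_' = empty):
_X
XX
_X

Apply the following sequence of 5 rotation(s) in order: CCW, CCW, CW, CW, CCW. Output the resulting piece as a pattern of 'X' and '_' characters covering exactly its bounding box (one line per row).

Start:
_X
XX
_X
After rotation 1 (CCW):
XXX
_X_
After rotation 2 (CCW):
X_
XX
X_
After rotation 3 (CW):
XXX
_X_
After rotation 4 (CW):
_X
XX
_X
After rotation 5 (CCW):
XXX
_X_

Answer: XXX
_X_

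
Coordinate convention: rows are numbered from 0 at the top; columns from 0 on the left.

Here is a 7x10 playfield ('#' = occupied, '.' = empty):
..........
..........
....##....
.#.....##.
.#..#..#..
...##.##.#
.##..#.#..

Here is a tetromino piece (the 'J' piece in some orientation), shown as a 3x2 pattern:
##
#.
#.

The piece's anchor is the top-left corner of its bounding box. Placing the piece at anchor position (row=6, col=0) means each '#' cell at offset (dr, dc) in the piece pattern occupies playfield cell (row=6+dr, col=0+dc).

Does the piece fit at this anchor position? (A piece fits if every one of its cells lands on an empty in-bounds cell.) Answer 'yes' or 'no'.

Answer: no

Derivation:
Check each piece cell at anchor (6, 0):
  offset (0,0) -> (6,0): empty -> OK
  offset (0,1) -> (6,1): occupied ('#') -> FAIL
  offset (1,0) -> (7,0): out of bounds -> FAIL
  offset (2,0) -> (8,0): out of bounds -> FAIL
All cells valid: no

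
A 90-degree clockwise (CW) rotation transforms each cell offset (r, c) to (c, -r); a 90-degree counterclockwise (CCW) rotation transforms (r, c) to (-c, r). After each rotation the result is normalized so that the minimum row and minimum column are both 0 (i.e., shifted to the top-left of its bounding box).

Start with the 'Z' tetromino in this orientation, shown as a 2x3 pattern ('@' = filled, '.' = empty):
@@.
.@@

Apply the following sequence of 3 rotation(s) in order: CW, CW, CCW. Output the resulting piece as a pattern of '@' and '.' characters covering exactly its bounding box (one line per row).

Answer: .@
@@
@.

Derivation:
Start:
@@.
.@@
After rotation 1 (CW):
.@
@@
@.
After rotation 2 (CW):
@@.
.@@
After rotation 3 (CCW):
.@
@@
@.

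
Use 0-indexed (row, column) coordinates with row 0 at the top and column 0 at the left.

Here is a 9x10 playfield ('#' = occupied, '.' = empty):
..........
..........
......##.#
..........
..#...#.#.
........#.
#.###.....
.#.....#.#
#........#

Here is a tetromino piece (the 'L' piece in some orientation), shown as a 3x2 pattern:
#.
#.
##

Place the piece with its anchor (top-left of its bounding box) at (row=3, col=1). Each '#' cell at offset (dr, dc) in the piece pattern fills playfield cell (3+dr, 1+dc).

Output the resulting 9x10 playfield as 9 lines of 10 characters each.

Fill (3+0,1+0) = (3,1)
Fill (3+1,1+0) = (4,1)
Fill (3+2,1+0) = (5,1)
Fill (3+2,1+1) = (5,2)

Answer: ..........
..........
......##.#
.#........
.##...#.#.
.##.....#.
#.###.....
.#.....#.#
#........#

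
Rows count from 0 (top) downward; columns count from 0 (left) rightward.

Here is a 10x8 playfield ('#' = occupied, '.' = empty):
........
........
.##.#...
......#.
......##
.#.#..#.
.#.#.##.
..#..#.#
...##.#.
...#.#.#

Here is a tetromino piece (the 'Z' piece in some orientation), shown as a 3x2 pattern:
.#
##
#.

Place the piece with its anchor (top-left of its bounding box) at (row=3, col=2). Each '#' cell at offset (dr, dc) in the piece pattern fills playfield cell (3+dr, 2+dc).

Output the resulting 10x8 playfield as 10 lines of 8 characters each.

Answer: ........
........
.##.#...
...#..#.
..##..##
.###..#.
.#.#.##.
..#..#.#
...##.#.
...#.#.#

Derivation:
Fill (3+0,2+1) = (3,3)
Fill (3+1,2+0) = (4,2)
Fill (3+1,2+1) = (4,3)
Fill (3+2,2+0) = (5,2)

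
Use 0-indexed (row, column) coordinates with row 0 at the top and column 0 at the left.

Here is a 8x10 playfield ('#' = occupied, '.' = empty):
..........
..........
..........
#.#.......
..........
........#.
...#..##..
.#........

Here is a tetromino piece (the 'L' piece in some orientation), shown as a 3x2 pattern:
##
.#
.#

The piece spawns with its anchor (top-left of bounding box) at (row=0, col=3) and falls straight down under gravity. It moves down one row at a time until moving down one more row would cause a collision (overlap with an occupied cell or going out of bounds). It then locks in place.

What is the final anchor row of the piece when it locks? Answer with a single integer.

Answer: 5

Derivation:
Spawn at (row=0, col=3). Try each row:
  row 0: fits
  row 1: fits
  row 2: fits
  row 3: fits
  row 4: fits
  row 5: fits
  row 6: blocked -> lock at row 5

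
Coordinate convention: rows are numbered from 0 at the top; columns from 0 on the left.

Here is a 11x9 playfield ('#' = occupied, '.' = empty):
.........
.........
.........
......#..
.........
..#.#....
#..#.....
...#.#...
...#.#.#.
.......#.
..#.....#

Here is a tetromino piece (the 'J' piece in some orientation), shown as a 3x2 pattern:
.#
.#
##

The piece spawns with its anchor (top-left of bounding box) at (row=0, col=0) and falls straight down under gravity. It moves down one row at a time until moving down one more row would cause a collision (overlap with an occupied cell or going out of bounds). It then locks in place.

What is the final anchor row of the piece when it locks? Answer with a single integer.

Answer: 3

Derivation:
Spawn at (row=0, col=0). Try each row:
  row 0: fits
  row 1: fits
  row 2: fits
  row 3: fits
  row 4: blocked -> lock at row 3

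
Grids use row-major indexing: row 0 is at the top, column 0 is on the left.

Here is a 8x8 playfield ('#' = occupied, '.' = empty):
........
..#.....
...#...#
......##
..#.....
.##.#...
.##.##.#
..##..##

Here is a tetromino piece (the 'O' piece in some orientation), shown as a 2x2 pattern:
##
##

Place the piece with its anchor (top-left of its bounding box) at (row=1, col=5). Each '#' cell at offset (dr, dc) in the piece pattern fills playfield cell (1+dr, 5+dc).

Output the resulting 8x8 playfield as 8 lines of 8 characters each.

Fill (1+0,5+0) = (1,5)
Fill (1+0,5+1) = (1,6)
Fill (1+1,5+0) = (2,5)
Fill (1+1,5+1) = (2,6)

Answer: ........
..#..##.
...#.###
......##
..#.....
.##.#...
.##.##.#
..##..##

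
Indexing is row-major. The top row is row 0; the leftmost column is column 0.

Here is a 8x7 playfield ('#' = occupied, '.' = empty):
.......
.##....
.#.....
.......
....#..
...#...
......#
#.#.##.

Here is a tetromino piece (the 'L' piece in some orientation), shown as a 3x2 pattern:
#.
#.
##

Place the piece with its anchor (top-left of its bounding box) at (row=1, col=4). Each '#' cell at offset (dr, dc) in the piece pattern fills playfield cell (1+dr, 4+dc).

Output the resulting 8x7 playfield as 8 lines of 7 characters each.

Answer: .......
.##.#..
.#..#..
....##.
....#..
...#...
......#
#.#.##.

Derivation:
Fill (1+0,4+0) = (1,4)
Fill (1+1,4+0) = (2,4)
Fill (1+2,4+0) = (3,4)
Fill (1+2,4+1) = (3,5)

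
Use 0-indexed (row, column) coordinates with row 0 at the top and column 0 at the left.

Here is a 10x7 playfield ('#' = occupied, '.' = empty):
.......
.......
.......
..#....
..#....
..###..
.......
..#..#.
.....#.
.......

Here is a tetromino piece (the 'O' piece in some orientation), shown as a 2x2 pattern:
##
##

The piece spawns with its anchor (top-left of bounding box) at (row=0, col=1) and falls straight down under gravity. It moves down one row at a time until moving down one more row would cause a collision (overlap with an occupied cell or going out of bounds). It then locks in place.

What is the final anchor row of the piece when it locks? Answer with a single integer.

Spawn at (row=0, col=1). Try each row:
  row 0: fits
  row 1: fits
  row 2: blocked -> lock at row 1

Answer: 1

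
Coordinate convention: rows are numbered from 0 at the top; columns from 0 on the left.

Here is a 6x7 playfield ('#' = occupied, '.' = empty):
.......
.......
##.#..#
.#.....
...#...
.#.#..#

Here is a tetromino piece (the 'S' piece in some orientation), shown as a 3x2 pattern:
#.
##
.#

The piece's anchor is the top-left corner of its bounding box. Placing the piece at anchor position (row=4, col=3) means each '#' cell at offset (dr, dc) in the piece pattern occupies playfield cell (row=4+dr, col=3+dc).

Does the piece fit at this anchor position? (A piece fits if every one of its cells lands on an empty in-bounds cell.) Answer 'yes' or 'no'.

Check each piece cell at anchor (4, 3):
  offset (0,0) -> (4,3): occupied ('#') -> FAIL
  offset (1,0) -> (5,3): occupied ('#') -> FAIL
  offset (1,1) -> (5,4): empty -> OK
  offset (2,1) -> (6,4): out of bounds -> FAIL
All cells valid: no

Answer: no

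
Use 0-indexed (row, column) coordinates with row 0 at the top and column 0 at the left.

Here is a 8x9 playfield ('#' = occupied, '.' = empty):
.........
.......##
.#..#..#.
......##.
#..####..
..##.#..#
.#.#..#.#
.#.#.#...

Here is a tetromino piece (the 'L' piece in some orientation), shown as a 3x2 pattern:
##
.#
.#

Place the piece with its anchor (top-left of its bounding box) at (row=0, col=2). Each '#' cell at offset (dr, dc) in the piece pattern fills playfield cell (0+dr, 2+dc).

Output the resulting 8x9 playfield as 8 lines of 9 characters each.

Fill (0+0,2+0) = (0,2)
Fill (0+0,2+1) = (0,3)
Fill (0+1,2+1) = (1,3)
Fill (0+2,2+1) = (2,3)

Answer: ..##.....
...#...##
.#.##..#.
......##.
#..####..
..##.#..#
.#.#..#.#
.#.#.#...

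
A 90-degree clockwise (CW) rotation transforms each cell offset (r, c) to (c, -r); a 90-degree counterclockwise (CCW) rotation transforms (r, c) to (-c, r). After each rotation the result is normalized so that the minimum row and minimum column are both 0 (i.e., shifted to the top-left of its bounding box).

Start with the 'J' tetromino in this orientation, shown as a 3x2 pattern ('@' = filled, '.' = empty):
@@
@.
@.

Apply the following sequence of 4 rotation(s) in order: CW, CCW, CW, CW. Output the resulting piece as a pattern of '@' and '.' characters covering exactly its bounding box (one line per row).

Answer: .@
.@
@@

Derivation:
Start:
@@
@.
@.
After rotation 1 (CW):
@@@
..@
After rotation 2 (CCW):
@@
@.
@.
After rotation 3 (CW):
@@@
..@
After rotation 4 (CW):
.@
.@
@@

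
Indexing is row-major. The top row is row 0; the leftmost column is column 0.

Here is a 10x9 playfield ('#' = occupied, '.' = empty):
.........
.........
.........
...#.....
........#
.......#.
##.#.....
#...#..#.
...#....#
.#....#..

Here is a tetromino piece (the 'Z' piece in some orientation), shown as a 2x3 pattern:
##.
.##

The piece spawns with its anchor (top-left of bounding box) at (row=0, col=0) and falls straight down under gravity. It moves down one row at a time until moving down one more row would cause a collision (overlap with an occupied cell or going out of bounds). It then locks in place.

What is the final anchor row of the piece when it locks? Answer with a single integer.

Answer: 4

Derivation:
Spawn at (row=0, col=0). Try each row:
  row 0: fits
  row 1: fits
  row 2: fits
  row 3: fits
  row 4: fits
  row 5: blocked -> lock at row 4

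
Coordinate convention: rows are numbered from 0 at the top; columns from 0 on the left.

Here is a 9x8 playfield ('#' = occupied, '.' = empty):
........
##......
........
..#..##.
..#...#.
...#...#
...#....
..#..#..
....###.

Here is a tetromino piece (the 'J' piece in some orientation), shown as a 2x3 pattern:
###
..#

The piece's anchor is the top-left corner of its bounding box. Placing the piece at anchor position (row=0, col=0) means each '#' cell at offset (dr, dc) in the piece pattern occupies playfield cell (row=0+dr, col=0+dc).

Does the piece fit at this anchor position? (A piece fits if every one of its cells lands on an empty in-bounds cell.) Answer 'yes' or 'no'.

Answer: yes

Derivation:
Check each piece cell at anchor (0, 0):
  offset (0,0) -> (0,0): empty -> OK
  offset (0,1) -> (0,1): empty -> OK
  offset (0,2) -> (0,2): empty -> OK
  offset (1,2) -> (1,2): empty -> OK
All cells valid: yes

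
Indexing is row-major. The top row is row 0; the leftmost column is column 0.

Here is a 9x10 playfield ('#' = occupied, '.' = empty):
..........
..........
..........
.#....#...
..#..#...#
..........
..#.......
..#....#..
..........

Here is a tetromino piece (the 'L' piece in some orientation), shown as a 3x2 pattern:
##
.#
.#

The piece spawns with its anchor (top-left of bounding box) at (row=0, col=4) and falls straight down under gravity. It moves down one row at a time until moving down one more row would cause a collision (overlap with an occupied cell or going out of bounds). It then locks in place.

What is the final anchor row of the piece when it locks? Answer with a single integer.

Answer: 1

Derivation:
Spawn at (row=0, col=4). Try each row:
  row 0: fits
  row 1: fits
  row 2: blocked -> lock at row 1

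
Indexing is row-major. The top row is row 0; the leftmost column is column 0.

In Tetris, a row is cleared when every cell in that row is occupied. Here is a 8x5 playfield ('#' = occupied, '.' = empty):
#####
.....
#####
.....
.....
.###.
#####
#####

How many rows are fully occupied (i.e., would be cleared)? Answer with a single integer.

Answer: 4

Derivation:
Check each row:
  row 0: 0 empty cells -> FULL (clear)
  row 1: 5 empty cells -> not full
  row 2: 0 empty cells -> FULL (clear)
  row 3: 5 empty cells -> not full
  row 4: 5 empty cells -> not full
  row 5: 2 empty cells -> not full
  row 6: 0 empty cells -> FULL (clear)
  row 7: 0 empty cells -> FULL (clear)
Total rows cleared: 4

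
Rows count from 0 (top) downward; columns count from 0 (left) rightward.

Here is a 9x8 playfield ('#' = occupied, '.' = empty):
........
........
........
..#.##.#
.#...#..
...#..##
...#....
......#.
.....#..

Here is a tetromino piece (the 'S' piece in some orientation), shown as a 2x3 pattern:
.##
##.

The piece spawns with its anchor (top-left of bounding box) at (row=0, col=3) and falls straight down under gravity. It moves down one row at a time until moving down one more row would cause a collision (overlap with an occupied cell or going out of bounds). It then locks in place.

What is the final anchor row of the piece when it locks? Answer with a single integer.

Answer: 1

Derivation:
Spawn at (row=0, col=3). Try each row:
  row 0: fits
  row 1: fits
  row 2: blocked -> lock at row 1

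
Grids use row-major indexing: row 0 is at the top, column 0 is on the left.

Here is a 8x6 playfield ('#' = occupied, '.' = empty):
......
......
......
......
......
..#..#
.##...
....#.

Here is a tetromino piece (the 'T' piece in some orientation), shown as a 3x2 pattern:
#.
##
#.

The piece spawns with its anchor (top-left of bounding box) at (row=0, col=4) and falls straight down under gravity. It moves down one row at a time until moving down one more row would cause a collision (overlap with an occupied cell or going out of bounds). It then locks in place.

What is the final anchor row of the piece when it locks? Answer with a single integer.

Spawn at (row=0, col=4). Try each row:
  row 0: fits
  row 1: fits
  row 2: fits
  row 3: fits
  row 4: blocked -> lock at row 3

Answer: 3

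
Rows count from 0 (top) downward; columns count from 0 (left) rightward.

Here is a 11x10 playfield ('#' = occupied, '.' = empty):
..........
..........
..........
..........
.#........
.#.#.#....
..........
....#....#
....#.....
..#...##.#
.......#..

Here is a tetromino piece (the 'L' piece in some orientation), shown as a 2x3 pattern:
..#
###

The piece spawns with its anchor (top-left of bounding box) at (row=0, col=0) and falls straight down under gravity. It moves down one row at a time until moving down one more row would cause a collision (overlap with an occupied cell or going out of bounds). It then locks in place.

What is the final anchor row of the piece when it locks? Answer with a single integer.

Answer: 2

Derivation:
Spawn at (row=0, col=0). Try each row:
  row 0: fits
  row 1: fits
  row 2: fits
  row 3: blocked -> lock at row 2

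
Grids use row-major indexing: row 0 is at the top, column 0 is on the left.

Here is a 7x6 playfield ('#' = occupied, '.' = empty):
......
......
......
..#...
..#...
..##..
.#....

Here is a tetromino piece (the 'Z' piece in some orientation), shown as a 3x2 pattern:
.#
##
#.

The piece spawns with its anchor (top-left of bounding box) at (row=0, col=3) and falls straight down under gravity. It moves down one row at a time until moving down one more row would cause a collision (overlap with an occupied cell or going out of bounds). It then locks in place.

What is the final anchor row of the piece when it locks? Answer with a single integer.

Answer: 2

Derivation:
Spawn at (row=0, col=3). Try each row:
  row 0: fits
  row 1: fits
  row 2: fits
  row 3: blocked -> lock at row 2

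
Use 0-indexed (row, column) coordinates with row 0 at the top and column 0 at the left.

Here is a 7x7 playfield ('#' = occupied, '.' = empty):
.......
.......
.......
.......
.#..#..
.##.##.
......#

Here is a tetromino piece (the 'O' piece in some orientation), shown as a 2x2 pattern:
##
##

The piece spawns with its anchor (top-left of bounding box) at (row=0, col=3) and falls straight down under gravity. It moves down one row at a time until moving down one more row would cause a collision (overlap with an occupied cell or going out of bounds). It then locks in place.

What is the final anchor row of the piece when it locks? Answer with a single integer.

Answer: 2

Derivation:
Spawn at (row=0, col=3). Try each row:
  row 0: fits
  row 1: fits
  row 2: fits
  row 3: blocked -> lock at row 2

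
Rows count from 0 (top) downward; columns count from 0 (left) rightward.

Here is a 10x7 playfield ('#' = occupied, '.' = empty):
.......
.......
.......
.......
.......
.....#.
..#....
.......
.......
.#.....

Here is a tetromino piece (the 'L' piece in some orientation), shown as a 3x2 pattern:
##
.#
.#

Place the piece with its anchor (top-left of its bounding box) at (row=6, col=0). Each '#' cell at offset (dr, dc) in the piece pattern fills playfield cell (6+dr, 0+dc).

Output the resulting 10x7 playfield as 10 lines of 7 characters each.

Answer: .......
.......
.......
.......
.......
.....#.
###....
.#.....
.#.....
.#.....

Derivation:
Fill (6+0,0+0) = (6,0)
Fill (6+0,0+1) = (6,1)
Fill (6+1,0+1) = (7,1)
Fill (6+2,0+1) = (8,1)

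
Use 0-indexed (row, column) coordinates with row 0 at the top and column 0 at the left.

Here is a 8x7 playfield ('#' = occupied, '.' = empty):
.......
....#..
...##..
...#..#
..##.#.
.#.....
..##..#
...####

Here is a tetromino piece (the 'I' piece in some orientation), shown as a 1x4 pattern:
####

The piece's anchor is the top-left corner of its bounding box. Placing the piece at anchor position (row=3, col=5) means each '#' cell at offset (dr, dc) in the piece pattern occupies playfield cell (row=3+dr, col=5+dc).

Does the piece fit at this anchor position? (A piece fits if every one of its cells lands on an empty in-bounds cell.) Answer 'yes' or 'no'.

Check each piece cell at anchor (3, 5):
  offset (0,0) -> (3,5): empty -> OK
  offset (0,1) -> (3,6): occupied ('#') -> FAIL
  offset (0,2) -> (3,7): out of bounds -> FAIL
  offset (0,3) -> (3,8): out of bounds -> FAIL
All cells valid: no

Answer: no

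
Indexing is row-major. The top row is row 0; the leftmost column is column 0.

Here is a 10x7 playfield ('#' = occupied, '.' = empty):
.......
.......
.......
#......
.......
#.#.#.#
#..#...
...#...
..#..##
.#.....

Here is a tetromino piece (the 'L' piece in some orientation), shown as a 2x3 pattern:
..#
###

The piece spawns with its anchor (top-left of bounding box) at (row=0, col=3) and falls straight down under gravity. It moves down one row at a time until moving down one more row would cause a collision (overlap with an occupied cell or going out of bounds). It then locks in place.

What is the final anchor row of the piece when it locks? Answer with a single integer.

Answer: 3

Derivation:
Spawn at (row=0, col=3). Try each row:
  row 0: fits
  row 1: fits
  row 2: fits
  row 3: fits
  row 4: blocked -> lock at row 3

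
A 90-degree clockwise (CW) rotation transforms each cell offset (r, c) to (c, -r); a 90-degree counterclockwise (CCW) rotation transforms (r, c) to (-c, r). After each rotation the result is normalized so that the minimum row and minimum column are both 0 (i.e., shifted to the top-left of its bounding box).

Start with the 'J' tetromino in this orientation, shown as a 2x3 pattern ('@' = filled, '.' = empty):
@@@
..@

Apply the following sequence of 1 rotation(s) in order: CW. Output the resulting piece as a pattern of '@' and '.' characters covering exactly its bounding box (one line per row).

Answer: .@
.@
@@

Derivation:
Start:
@@@
..@
After rotation 1 (CW):
.@
.@
@@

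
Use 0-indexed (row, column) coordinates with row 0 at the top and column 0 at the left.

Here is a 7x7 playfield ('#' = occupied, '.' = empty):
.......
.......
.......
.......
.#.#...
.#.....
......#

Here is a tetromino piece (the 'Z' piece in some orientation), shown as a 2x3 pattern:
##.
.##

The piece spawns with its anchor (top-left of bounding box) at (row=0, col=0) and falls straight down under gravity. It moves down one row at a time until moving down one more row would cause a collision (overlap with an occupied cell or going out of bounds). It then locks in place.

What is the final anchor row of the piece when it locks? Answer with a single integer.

Spawn at (row=0, col=0). Try each row:
  row 0: fits
  row 1: fits
  row 2: fits
  row 3: blocked -> lock at row 2

Answer: 2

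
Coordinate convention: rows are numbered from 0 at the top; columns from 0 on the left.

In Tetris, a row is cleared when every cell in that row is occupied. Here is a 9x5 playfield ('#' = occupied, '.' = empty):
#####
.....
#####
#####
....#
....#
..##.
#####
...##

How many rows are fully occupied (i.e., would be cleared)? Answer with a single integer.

Check each row:
  row 0: 0 empty cells -> FULL (clear)
  row 1: 5 empty cells -> not full
  row 2: 0 empty cells -> FULL (clear)
  row 3: 0 empty cells -> FULL (clear)
  row 4: 4 empty cells -> not full
  row 5: 4 empty cells -> not full
  row 6: 3 empty cells -> not full
  row 7: 0 empty cells -> FULL (clear)
  row 8: 3 empty cells -> not full
Total rows cleared: 4

Answer: 4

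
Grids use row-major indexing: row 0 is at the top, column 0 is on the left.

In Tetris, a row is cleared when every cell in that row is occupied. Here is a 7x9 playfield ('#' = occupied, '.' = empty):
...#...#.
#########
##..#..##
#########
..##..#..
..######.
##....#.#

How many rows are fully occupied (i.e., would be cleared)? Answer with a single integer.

Check each row:
  row 0: 7 empty cells -> not full
  row 1: 0 empty cells -> FULL (clear)
  row 2: 4 empty cells -> not full
  row 3: 0 empty cells -> FULL (clear)
  row 4: 6 empty cells -> not full
  row 5: 3 empty cells -> not full
  row 6: 5 empty cells -> not full
Total rows cleared: 2

Answer: 2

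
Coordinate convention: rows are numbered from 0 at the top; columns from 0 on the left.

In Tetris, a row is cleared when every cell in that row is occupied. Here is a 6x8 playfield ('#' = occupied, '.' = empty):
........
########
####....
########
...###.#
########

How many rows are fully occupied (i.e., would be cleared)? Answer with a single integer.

Check each row:
  row 0: 8 empty cells -> not full
  row 1: 0 empty cells -> FULL (clear)
  row 2: 4 empty cells -> not full
  row 3: 0 empty cells -> FULL (clear)
  row 4: 4 empty cells -> not full
  row 5: 0 empty cells -> FULL (clear)
Total rows cleared: 3

Answer: 3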